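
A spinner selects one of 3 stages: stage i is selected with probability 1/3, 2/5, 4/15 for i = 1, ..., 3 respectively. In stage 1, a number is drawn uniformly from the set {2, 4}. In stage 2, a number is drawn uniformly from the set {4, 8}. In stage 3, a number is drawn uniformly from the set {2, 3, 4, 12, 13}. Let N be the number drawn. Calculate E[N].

E[N | stage 1] = (2+4)/2 = 3.
E[N | stage 2] = (4+8)/2 = 6.
E[N | stage 3] = (2+3+4+12+13)/5 = 34/5.
E[N] = (1/3)·(3) + (2/5)·(6) + (4/15)·(34/5) = 391/75.

391/75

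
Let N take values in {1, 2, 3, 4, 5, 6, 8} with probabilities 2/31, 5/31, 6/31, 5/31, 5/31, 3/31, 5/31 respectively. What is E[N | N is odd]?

45/13

P(N is odd) = 13/31.
Σ over the event: 1·2/31 + 3·6/31 + 5·5/31 = 45/31.
E[N | N is odd] = (45/31) / (13/31) = 45/13.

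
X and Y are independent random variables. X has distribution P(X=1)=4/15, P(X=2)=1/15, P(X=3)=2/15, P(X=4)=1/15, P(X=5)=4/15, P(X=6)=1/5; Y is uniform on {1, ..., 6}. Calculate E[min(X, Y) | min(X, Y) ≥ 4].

P(min(X, Y) ≥ 4) = 4/15.
Summing min(X,Y)·P(x,y) over outcomes with min(X, Y) ≥ 4 gives 113/90.
E[min(X, Y) | min(X, Y) ≥ 4] = (113/90) / (4/15) = 113/24.

113/24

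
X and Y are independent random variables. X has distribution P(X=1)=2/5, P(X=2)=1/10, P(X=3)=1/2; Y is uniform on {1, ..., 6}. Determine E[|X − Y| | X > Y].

16/11

P(X > Y) = 11/60.
Summing |X−Y|·P(x,y) over outcomes with X > Y gives 4/15.
E[|X − Y| | X > Y] = (4/15) / (11/60) = 16/11.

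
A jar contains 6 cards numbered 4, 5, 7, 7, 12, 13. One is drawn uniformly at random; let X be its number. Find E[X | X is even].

P(X is even) = 1/3.
Σ over the event: 4·1/6 + 12·1/6 = 8/3.
E[X | X is even] = (8/3) / (1/3) = 8.

8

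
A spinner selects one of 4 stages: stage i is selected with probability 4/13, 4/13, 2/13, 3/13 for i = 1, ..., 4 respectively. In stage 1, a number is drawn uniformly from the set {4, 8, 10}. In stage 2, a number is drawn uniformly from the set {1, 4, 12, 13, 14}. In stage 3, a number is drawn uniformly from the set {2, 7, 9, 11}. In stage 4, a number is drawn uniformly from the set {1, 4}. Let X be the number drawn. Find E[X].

E[X | stage 1] = (4+8+10)/3 = 22/3.
E[X | stage 2] = (1+4+12+13+14)/5 = 44/5.
E[X | stage 3] = (2+7+9+11)/4 = 29/4.
E[X | stage 4] = (1+4)/2 = 5/2.
E[X] = (4/13)·(22/3) + (4/13)·(44/5) + (2/13)·(29/4) + (3/13)·(5/2) = 1298/195.

1298/195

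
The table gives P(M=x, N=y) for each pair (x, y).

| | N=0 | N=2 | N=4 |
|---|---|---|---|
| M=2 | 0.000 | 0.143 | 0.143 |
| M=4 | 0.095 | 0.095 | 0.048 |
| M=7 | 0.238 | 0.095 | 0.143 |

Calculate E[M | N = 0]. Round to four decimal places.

P(N = 0) = 0.333.
Σ M·P over the event = 4·(0.095) + 7·(0.238) = 2.046.
E[M | N = 0] = (2.046) / (0.333) = 6.1441.

6.1441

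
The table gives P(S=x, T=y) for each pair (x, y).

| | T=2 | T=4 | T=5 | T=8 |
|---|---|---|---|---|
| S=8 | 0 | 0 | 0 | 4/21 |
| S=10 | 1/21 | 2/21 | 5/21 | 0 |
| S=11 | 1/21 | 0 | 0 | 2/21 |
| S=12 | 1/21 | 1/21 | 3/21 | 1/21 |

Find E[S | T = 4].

32/3

P(T = 4) = 1/7.
Σ S·P over the event = 10·(2/21) + 12·(1/21) = 32/21.
E[S | T = 4] = (32/21) / (1/7) = 32/3.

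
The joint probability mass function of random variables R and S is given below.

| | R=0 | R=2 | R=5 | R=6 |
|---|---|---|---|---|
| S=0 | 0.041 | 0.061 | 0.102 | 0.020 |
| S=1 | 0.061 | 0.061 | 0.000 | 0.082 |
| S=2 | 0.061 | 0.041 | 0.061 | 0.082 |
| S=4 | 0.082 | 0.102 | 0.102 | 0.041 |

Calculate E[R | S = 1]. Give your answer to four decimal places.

P(S = 1) = 0.204.
Summing R·P(R=x,S=y) over the conditioning event gives 0.614.
E[R | S = 1] = (0.614) / (0.204) = 3.0098.

3.0098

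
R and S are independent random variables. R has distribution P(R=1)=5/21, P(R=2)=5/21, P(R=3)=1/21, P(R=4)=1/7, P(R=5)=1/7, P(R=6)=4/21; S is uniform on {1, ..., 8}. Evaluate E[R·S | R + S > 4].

P(R + S > 4) = 71/84.
Summing RS·P(x,y) over outcomes with R + S > 4 gives 807/56.
E[R·S | R + S > 4] = (807/56) / (71/84) = 2421/142.

2421/142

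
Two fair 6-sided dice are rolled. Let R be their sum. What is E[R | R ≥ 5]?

116/15

P(R ≥ 5) = 5/6.
Σ over the event: 5·1/9 + 6·5/36 + 7·1/6 + 8·5/36 + 9·1/9 + 10·1/12 + 11·1/18 + 12·1/36 = 58/9.
E[R | R ≥ 5] = (58/9) / (5/6) = 116/15.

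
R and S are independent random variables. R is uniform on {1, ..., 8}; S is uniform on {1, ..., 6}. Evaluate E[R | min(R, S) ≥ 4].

P(min(R, S) ≥ 4) = 5/16.
Summing R·P(x,y) over outcomes with min(R, S) ≥ 4 gives 15/8.
E[R | min(R, S) ≥ 4] = (15/8) / (5/16) = 6.

6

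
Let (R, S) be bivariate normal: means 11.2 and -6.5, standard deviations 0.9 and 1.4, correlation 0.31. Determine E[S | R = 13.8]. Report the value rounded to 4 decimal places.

-5.2462

The regression of S on R has slope ρ·σ_S/σ_R and passes through (μ_R, μ_S).
E[S | R=13.8] = -6.5 + (0.31)·(1.4/0.9)·(13.8 − (11.2)) = -6.5 + (0.48222)·(2.6) = -5.2462.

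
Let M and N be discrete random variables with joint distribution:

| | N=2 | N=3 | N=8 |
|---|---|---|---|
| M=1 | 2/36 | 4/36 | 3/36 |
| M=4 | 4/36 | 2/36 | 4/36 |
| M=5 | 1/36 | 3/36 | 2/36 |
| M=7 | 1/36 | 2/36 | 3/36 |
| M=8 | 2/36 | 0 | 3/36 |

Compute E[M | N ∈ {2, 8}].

24/5

P(N ∈ {2, 8}) = 25/36.
Summing M·P(M=x,N=y) over the conditioning event gives 10/3.
E[M | N ∈ {2, 8}] = (10/3) / (25/36) = 24/5.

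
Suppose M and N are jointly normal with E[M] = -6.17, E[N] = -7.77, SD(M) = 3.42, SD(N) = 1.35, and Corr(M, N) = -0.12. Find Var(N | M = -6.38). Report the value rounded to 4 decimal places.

1.7963

Var(N | M=x) = (1 − ρ²)·σ_N².
Var(N | M=-6.38) = (1.35)²·(1 − (-0.12)²) = 1.8225·0.9856 = 1.7963.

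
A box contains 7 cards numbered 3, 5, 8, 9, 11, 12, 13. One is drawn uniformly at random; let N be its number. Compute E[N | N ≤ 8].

16/3

P(N ≤ 8) = 3/7.
Σ over the event: 3·1/7 + 5·1/7 + 8·1/7 = 16/7.
E[N | N ≤ 8] = (16/7) / (3/7) = 16/3.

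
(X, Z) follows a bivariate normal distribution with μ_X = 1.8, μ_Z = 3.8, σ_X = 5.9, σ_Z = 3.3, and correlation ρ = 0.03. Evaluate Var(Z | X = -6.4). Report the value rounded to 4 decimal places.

The conditional variance in a bivariate normal is σ_Z²(1 − ρ²), independent of x.
Var(Z | X=-6.4) = (3.3)²·(1 − (0.03)²) = 10.89·0.9991 = 10.8802.

10.8802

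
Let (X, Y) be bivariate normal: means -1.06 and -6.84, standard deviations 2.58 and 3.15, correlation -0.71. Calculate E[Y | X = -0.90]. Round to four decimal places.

The regression of Y on X has slope ρ·σ_Y/σ_X and passes through (μ_X, μ_Y).
E[Y | X=-0.90] = -6.84 + (-0.71)·(3.15/2.58)·(-0.90 − (-1.06)) = -6.84 + (-0.86686)·(0.16) = -6.9787.

-6.9787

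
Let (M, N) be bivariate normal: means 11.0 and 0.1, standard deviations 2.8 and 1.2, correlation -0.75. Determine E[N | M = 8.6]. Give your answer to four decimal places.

The regression of N on M has slope ρ·σ_N/σ_M and passes through (μ_M, μ_N).
E[N | M=8.6] = 0.1 + (-0.75)·(1.2/2.8)·(8.6 − (11.0)) = 0.1 + (-0.32143)·(-2.4) = 0.8714.

0.8714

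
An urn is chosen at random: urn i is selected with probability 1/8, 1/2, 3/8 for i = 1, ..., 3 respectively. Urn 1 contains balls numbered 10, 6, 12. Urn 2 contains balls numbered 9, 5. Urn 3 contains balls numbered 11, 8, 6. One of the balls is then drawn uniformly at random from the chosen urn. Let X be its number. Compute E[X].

187/24

E[X | urn 1] = (10+6+12)/3 = 28/3.
E[X | urn 2] = (9+5)/2 = 7.
E[X | urn 3] = (11+8+6)/3 = 25/3.
By the law of total expectation,
E[X] = (1/8)·(28/3) + (1/2)·(7) + (3/8)·(25/3) = 187/24.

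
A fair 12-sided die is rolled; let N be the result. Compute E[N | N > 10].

Given N > 10, N is equally likely to be any of {11, 12}.
E[N | N > 10] = (11 + 12) / 2 = 23/2.

23/2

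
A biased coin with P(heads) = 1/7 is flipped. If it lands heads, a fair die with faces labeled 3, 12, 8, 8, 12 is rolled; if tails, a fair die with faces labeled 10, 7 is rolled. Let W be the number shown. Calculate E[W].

E[W | heads] = (3+12+8+8+12)/5 = 43/5.
E[W | tails] = (10+7)/2 = 17/2.
E[W] = (1/7)·(43/5) + (6/7)·(17/2) = 298/35.

298/35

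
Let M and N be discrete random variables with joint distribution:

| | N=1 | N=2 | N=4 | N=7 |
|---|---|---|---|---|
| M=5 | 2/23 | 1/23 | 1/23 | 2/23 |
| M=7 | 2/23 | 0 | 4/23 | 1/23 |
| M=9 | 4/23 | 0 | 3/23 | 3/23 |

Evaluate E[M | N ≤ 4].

P(N ≤ 4) = 17/23.
Σ M·P over the event = 5·(2/23) + 5·(1/23) + 5·(1/23) + 7·(2/23) + 7·(4/23) + 9·(4/23) + 9·(3/23) = 125/23.
E[M | N ≤ 4] = (125/23) / (17/23) = 125/17.

125/17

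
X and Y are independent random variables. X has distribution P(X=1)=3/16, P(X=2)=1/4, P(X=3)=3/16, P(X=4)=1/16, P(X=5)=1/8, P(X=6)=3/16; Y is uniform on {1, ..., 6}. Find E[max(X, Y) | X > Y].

P(X > Y) = 3/8.
Summing max(X,Y)·P(x,y) over outcomes with X > Y gives 7/4.
E[max(X, Y) | X > Y] = (7/4) / (3/8) = 14/3.

14/3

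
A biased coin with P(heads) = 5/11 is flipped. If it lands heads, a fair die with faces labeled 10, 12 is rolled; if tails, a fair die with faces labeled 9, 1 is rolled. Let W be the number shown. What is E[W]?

85/11

E[W | heads] = (10+12)/2 = 11.
E[W | tails] = (9+1)/2 = 5.
E[W] = (5/11)·(11) + (6/11)·(5) = 85/11.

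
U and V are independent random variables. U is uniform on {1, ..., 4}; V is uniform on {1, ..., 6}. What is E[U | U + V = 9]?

P(U + V = 9) = 1/12.
Summing U·P(x,y) over outcomes with U + V = 9 gives 7/24.
E[U | U + V = 9] = (7/24) / (1/12) = 7/2.

7/2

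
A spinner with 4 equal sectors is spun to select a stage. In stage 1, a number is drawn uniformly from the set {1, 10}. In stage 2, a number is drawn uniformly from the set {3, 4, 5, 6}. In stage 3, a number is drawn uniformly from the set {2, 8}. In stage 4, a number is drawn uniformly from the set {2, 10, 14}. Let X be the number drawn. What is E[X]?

71/12

E[X | stage 1] = (1+10)/2 = 11/2.
E[X | stage 2] = (3+4+5+6)/4 = 9/2.
E[X | stage 3] = (2+8)/2 = 5.
E[X | stage 4] = (2+10+14)/3 = 26/3.
E[X] = (1/4)·(11/2) + (1/4)·(9/2) + (1/4)·(5) + (1/4)·(26/3) = 71/12.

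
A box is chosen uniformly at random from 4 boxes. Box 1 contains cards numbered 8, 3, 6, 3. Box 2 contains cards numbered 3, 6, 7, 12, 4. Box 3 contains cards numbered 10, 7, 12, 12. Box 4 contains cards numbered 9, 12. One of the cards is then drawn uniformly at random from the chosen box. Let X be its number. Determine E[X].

E[X | box 1] = (8+3+6+3)/4 = 5.
E[X | box 2] = (3+6+7+12+4)/5 = 32/5.
E[X | box 3] = (10+7+12+12)/4 = 41/4.
E[X | box 4] = (9+12)/2 = 21/2.
By the law of total expectation,
E[X] = (1/4)·(5) + (1/4)·(32/5) + (1/4)·(41/4) + (1/4)·(21/2) = 643/80.

643/80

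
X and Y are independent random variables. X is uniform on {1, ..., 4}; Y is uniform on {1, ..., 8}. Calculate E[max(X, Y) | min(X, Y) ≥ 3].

P(min(X, Y) ≥ 3) = 3/8.
Summing max(X,Y)·P(x,y) over outcomes with min(X, Y) ≥ 3 gives 67/32.
E[max(X, Y) | min(X, Y) ≥ 3] = (67/32) / (3/8) = 67/12.

67/12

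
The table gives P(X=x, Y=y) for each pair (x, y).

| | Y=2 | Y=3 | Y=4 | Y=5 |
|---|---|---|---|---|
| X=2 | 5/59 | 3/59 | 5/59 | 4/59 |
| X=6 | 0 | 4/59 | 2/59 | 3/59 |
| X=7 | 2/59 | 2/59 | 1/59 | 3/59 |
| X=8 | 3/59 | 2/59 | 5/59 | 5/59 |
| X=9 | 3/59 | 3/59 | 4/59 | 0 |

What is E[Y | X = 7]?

P(X = 7) = 8/59.
Σ Y·P over the event = 2·(2/59) + 3·(2/59) + 4·(1/59) + 5·(3/59) = 29/59.
E[Y | X = 7] = (29/59) / (8/59) = 29/8.

29/8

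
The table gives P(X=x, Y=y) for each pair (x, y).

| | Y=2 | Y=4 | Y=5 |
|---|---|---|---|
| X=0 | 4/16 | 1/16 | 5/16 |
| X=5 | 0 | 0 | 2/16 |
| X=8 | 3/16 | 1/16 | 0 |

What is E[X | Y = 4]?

P(Y = 4) = 1/8.
Summing X·P(X=x,Y=y) over the conditioning event gives 1/2.
E[X | Y = 4] = (1/2) / (1/8) = 4.

4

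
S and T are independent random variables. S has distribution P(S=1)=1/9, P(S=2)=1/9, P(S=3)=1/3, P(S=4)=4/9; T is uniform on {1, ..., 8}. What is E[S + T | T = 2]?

46/9

P(T = 2) = 1/8.
Summing (S+T)·P(x,y) over outcomes with T = 2 gives 23/36.
E[S + T | T = 2] = (23/36) / (1/8) = 46/9.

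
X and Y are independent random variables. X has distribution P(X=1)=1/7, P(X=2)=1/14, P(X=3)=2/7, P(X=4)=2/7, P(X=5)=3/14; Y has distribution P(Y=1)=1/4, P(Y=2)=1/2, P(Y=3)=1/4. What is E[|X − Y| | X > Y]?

P(X > Y) = 41/56.
Summing |X−Y|·P(x,y) over outcomes with X > Y gives 85/56.
E[|X − Y| | X > Y] = (85/56) / (41/56) = 85/41.

85/41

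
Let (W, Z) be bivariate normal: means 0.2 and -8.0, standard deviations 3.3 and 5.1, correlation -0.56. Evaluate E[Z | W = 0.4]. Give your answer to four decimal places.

-8.1731

For a bivariate normal, E[Z | W=x] = μ_Z + ρ·(σ_Z/σ_W)·(x − μ_W).
E[Z | W=0.4] = -8.0 + (-0.56)·(5.1/3.3)·(0.4 − (0.2)) = -8.0 + (-0.86545)·(0.2) = -8.1731.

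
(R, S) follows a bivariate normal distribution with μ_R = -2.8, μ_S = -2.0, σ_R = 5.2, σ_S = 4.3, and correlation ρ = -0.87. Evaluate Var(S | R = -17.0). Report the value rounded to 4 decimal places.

Var(S | R=x) = (1 − ρ²)·σ_S².
Var(S | R=-17.0) = (4.3)²·(1 − (-0.87)²) = 18.49·0.2431 = 4.4949.

4.4949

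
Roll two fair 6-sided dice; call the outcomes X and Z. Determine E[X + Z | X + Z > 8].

10

Outcomes with X + Z > 8: (3,6), (4,5), (4,6), (5,4), (5,5), (5,6), (6,3), (6,4), (6,5), (6,6), each with probability 1/36.
E[X + Z | X + Z > 8] = (9 + 9 + 10 + 9 + 10 + 11 + 9 + 10 + 11 + 12) / 10 = 10.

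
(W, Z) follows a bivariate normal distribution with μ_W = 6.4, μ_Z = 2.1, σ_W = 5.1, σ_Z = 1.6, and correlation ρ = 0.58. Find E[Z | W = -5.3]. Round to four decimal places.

-0.0289

E[Z | W=x] = μ_Z + ρ(σ_Z/σ_W)(x − μ_W) for jointly normal variables.
E[Z | W=-5.3] = 2.1 + (0.58)·(1.6/5.1)·(-5.3 − (6.4)) = 2.1 + (0.18196)·(-11.7) = -0.0289.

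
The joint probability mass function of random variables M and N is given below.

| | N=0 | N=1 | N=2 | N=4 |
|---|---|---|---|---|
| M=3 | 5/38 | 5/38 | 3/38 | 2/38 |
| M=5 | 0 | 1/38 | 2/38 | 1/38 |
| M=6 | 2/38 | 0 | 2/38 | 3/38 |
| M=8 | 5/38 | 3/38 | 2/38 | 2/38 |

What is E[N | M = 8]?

P(M = 8) = 6/19.
Σ N·P over the event = 0·(5/38) + 1·(3/38) + 2·(2/38) + 4·(2/38) = 15/38.
E[N | M = 8] = (15/38) / (6/19) = 5/4.

5/4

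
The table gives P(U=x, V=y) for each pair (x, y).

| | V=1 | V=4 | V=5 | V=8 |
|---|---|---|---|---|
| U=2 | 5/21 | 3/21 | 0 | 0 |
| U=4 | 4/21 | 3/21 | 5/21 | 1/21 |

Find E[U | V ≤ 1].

P(V ≤ 1) = 3/7.
Σ U·P over the event = 2·(5/21) + 4·(4/21) = 26/21.
E[U | V ≤ 1] = (26/21) / (3/7) = 26/9.

26/9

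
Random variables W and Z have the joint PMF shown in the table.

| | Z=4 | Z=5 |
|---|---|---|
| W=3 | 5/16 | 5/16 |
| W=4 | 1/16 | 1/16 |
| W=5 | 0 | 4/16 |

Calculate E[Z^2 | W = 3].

41/2

P(W = 3) = 5/8.
Σ Z^2·P over the event = 16·(5/16) + 25·(5/16) = 205/16.
E[Z^2 | W = 3] = (205/16) / (5/8) = 41/2.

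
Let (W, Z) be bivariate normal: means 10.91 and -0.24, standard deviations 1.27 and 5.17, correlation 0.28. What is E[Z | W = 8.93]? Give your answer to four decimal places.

For a bivariate normal, E[Z | W=x] = μ_Z + ρ·(σ_Z/σ_W)·(x − μ_W).
E[Z | W=8.93] = -0.24 + (0.28)·(5.17/1.27)·(8.93 − (10.91)) = -0.24 + (1.13984)·(-1.98) = -2.4969.

-2.4969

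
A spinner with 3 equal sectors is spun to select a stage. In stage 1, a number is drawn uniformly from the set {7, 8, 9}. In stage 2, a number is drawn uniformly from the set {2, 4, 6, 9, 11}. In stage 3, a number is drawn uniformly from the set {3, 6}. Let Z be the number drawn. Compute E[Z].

63/10

E[Z | stage 1] = (7+8+9)/3 = 8.
E[Z | stage 2] = (2+4+6+9+11)/5 = 32/5.
E[Z | stage 3] = (3+6)/2 = 9/2.
By the law of total expectation,
E[Z] = (1/3)·(8) + (1/3)·(32/5) + (1/3)·(9/2) = 63/10.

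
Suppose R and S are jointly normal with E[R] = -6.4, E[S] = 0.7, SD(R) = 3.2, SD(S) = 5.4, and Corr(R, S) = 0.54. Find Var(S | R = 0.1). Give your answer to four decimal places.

Var(S | R=x) = (1 − ρ²)·σ_S².
Var(S | R=0.1) = (5.4)²·(1 − (0.54)²) = 29.16·0.7084 = 20.6569.

20.6569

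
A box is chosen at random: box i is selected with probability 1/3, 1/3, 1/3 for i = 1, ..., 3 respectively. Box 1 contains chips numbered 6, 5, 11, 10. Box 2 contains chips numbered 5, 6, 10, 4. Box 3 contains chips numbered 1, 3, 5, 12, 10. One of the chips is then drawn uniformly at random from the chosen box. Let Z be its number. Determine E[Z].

E[Z | box 1] = (6+5+11+10)/4 = 8.
E[Z | box 2] = (5+6+10+4)/4 = 25/4.
E[Z | box 3] = (1+3+5+12+10)/5 = 31/5.
By the law of total expectation,
E[Z] = (1/3)·(8) + (1/3)·(25/4) + (1/3)·(31/5) = 409/60.

409/60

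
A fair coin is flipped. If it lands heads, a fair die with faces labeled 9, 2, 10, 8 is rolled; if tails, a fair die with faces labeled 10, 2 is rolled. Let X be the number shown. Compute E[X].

53/8

E[X | heads] = (9+2+10+8)/4 = 29/4.
E[X | tails] = (10+2)/2 = 6.
E[X] = (1/2)·(29/4) + (1/2)·(6) = 53/8.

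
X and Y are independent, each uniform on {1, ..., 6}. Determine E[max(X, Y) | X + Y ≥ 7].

P(X + Y ≥ 7) = 7/12.
Summing max(X,Y)·P(x,y) over outcomes with X + Y ≥ 7 gives 113/36.
E[max(X, Y) | X + Y ≥ 7] = (113/36) / (7/12) = 113/21.

113/21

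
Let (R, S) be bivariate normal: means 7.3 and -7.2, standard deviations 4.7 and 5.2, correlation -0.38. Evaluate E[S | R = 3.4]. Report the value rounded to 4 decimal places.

-5.5603

E[S | R=x] = μ_S + ρ(σ_S/σ_R)(x − μ_R) for jointly normal variables.
E[S | R=3.4] = -7.2 + (-0.38)·(5.2/4.7)·(3.4 − (7.3)) = -7.2 + (-0.42043)·(-3.9) = -5.5603.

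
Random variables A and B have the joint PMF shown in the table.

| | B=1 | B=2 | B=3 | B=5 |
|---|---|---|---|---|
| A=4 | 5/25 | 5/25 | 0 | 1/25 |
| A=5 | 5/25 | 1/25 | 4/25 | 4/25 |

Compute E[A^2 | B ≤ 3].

41/2

P(B ≤ 3) = 4/5.
Σ A^2·P over the event = 16·(5/25) + 16·(5/25) + 25·(5/25) + 25·(1/25) + 25·(4/25) = 82/5.
E[A^2 | B ≤ 3] = (82/5) / (4/5) = 41/2.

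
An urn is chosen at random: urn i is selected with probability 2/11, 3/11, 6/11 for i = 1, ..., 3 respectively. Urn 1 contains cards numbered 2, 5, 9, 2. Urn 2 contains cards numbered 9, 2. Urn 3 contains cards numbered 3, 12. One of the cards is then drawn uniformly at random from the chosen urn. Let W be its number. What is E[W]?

E[W | urn 1] = (2+5+9+2)/4 = 9/2.
E[W | urn 2] = (9+2)/2 = 11/2.
E[W | urn 3] = (3+12)/2 = 15/2.
E[W] = (2/11)·(9/2) + (3/11)·(11/2) + (6/11)·(15/2) = 141/22.

141/22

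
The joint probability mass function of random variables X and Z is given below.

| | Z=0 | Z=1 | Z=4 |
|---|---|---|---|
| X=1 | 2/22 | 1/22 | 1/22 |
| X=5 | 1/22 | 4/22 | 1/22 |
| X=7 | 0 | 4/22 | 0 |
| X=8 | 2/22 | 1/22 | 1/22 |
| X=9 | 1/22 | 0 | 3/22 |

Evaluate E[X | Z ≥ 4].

41/6

P(Z ≥ 4) = 3/11.
Σ X·P over the event = 1·(1/22) + 5·(1/22) + 8·(1/22) + 9·(3/22) = 41/22.
E[X | Z ≥ 4] = (41/22) / (3/11) = 41/6.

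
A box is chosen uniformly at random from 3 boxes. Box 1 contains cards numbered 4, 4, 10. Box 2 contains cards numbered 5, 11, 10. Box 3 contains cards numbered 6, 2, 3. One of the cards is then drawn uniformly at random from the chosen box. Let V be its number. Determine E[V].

55/9

E[V | box 1] = (4+4+10)/3 = 6.
E[V | box 2] = (5+11+10)/3 = 26/3.
E[V | box 3] = (6+2+3)/3 = 11/3.
By the law of total expectation,
E[V] = (1/3)·(6) + (1/3)·(26/3) + (1/3)·(11/3) = 55/9.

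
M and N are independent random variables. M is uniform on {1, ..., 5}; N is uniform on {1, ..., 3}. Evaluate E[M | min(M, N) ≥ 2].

7/2

P(min(M, N) ≥ 2) = 8/15.
Summing M·P(x,y) over outcomes with min(M, N) ≥ 2 gives 28/15.
E[M | min(M, N) ≥ 2] = (28/15) / (8/15) = 7/2.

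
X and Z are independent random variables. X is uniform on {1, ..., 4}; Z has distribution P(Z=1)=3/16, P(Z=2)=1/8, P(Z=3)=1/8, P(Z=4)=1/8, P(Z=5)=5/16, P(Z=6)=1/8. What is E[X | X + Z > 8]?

34/9

P(X + Z > 8) = 9/64.
Summing X·P(x,y) over outcomes with X + Z > 8 gives 17/32.
E[X | X + Z > 8] = (17/32) / (9/64) = 34/9.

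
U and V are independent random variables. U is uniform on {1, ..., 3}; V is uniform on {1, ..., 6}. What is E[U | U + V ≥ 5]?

P(U + V ≥ 5) = 2/3.
Summing U·P(x,y) over outcomes with U + V ≥ 5 gives 13/9.
E[U | U + V ≥ 5] = (13/9) / (2/3) = 13/6.

13/6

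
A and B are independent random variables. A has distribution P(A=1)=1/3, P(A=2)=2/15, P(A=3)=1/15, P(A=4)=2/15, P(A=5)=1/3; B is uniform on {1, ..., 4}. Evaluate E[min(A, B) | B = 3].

11/5

P(B = 3) = 1/4.
Summing min(A,B)·P(x,y) over outcomes with B = 3 gives 11/20.
E[min(A, B) | B = 3] = (11/20) / (1/4) = 11/5.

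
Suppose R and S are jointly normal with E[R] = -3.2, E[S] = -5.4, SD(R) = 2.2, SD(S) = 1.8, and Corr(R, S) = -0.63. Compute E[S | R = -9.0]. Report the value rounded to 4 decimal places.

The regression of S on R has slope ρ·σ_S/σ_R and passes through (μ_R, μ_S).
E[S | R=-9.0] = -5.4 + (-0.63)·(1.8/2.2)·(-9.0 − (-3.2)) = -5.4 + (-0.51545)·(-5.8) = -2.4104.

-2.4104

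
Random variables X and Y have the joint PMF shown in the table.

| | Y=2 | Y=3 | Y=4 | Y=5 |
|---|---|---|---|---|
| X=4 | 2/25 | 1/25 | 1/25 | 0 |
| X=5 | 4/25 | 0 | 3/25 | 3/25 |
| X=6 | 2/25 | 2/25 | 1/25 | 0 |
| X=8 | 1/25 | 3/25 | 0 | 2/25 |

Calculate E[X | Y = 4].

P(Y = 4) = 1/5.
Summing X·P(X=x,Y=y) over the conditioning event gives 1.
E[X | Y = 4] = (1) / (1/5) = 5.

5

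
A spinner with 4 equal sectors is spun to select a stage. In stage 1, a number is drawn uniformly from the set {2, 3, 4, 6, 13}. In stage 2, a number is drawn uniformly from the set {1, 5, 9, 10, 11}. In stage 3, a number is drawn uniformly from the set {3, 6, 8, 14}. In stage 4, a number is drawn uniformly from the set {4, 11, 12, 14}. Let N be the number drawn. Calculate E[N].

77/10

E[N | stage 1] = (2+3+4+6+13)/5 = 28/5.
E[N | stage 2] = (1+5+9+10+11)/5 = 36/5.
E[N | stage 3] = (3+6+8+14)/4 = 31/4.
E[N | stage 4] = (4+11+12+14)/4 = 41/4.
By the law of total expectation,
E[N] = (1/4)·(28/5) + (1/4)·(36/5) + (1/4)·(31/4) + (1/4)·(41/4) = 77/10.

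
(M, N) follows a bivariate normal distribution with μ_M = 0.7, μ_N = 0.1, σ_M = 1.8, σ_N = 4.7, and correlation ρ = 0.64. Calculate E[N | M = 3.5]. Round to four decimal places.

E[N | M=x] = μ_N + ρ(σ_N/σ_M)(x − μ_M) for jointly normal variables.
E[N | M=3.5] = 0.1 + (0.64)·(4.7/1.8)·(3.5 − (0.7)) = 0.1 + (1.6711)·(2.8) = 4.7791.

4.7791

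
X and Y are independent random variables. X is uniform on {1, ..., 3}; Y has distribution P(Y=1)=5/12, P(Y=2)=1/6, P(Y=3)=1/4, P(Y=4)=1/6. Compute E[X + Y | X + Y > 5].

44/7

P(X + Y > 5) = 7/36.
Summing (X+Y)·P(x,y) over outcomes with X + Y > 5 gives 11/9.
E[X + Y | X + Y > 5] = (11/9) / (7/36) = 44/7.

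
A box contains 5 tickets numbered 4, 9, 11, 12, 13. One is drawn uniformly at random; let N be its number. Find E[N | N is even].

8

P(N is even) = 2/5.
Σ over the event: 4·1/5 + 12·1/5 = 16/5.
E[N | N is even] = (16/5) / (2/5) = 8.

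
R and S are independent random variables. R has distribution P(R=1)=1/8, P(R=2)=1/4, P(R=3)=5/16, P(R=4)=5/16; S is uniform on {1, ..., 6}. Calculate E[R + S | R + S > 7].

252/29

P(R + S > 7) = 29/96.
Summing (R+S)·P(x,y) over outcomes with R + S > 7 gives 21/8.
E[R + S | R + S > 7] = (21/8) / (29/96) = 252/29.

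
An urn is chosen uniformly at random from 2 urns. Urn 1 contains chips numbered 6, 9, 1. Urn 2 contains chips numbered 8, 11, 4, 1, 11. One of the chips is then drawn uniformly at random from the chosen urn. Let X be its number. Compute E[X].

37/6

E[X | urn 1] = (6+9+1)/3 = 16/3.
E[X | urn 2] = (8+11+4+1+11)/5 = 7.
By the law of total expectation,
E[X] = (1/2)·(16/3) + (1/2)·(7) = 37/6.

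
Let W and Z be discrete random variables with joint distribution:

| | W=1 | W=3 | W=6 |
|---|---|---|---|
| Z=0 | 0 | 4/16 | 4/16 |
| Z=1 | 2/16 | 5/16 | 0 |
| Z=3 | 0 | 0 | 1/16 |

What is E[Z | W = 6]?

3/5

P(W = 6) = 5/16.
Summing Z·P(W=x,Z=y) over the conditioning event gives 3/16.
E[Z | W = 6] = (3/16) / (5/16) = 3/5.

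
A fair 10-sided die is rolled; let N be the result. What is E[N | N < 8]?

Given N < 8, N is equally likely to be any of {1, 2, 3, 4, 5, 6, 7}.
E[N | N < 8] = (1 + 2 + 3 + 4 + 5 + 6 + 7) / 7 = 4.

4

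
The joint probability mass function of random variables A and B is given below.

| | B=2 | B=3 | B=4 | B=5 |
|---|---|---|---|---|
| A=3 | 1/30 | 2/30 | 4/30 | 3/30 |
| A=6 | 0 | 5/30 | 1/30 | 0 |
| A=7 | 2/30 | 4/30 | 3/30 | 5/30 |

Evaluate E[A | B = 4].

P(B = 4) = 4/15.
Σ A·P over the event = 3·(4/30) + 6·(1/30) + 7·(3/30) = 13/10.
E[A | B = 4] = (13/10) / (4/15) = 39/8.

39/8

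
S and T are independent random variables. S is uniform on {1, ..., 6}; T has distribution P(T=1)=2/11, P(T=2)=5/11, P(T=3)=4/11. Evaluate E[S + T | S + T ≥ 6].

251/35

P(S + T ≥ 6) = 35/66.
Summing (S+T)·P(x,y) over outcomes with S + T ≥ 6 gives 251/66.
E[S + T | S + T ≥ 6] = (251/66) / (35/66) = 251/35.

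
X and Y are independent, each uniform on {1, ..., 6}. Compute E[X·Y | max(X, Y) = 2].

P(max(X, Y) = 2) = 1/12.
Summing XY·P(x,y) over outcomes with max(X, Y) = 2 gives 2/9.
E[X·Y | max(X, Y) = 2] = (2/9) / (1/12) = 8/3.

8/3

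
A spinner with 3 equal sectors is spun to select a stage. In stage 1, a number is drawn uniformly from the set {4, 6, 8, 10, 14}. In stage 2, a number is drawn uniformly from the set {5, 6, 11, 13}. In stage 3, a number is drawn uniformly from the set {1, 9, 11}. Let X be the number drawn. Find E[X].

161/20

E[X | stage 1] = (4+6+8+10+14)/5 = 42/5.
E[X | stage 2] = (5+6+11+13)/4 = 35/4.
E[X | stage 3] = (1+9+11)/3 = 7.
E[X] = (1/3)·(42/5) + (1/3)·(35/4) + (1/3)·(7) = 161/20.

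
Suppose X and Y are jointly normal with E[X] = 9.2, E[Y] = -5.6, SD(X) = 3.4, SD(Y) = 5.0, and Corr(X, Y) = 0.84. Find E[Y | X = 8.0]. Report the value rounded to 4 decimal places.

E[Y | X=x] = μ_Y + ρ(σ_Y/σ_X)(x − μ_X) for jointly normal variables.
E[Y | X=8.0] = -5.6 + (0.84)·(5.0/3.4)·(8.0 − (9.2)) = -5.6 + (1.2353)·(-1.2) = -7.0824.

-7.0824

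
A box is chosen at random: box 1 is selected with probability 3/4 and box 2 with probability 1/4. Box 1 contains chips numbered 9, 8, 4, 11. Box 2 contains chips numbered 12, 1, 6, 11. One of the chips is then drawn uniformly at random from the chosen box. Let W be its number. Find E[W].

63/8

E[W | box 1] = (9+8+4+11)/4 = 8.
E[W | box 2] = (12+1+6+11)/4 = 15/2.
By the law of total expectation,
E[W] = (3/4)·(8) + (1/4)·(15/2) = 63/8.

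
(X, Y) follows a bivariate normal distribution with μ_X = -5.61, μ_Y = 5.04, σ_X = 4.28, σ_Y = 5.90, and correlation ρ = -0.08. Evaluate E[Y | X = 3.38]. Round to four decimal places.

4.0486

E[Y | X=x] = μ_Y + ρ(σ_Y/σ_X)(x − μ_X) for jointly normal variables.
E[Y | X=3.38] = 5.04 + (-0.08)·(5.90/4.28)·(3.38 − (-5.61)) = 5.04 + (-0.11028)·(8.99) = 4.0486.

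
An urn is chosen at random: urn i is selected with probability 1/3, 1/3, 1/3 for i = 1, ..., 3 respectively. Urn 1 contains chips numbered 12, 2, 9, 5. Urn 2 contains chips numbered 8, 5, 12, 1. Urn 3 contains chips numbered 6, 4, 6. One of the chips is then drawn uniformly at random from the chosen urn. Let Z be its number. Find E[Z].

E[Z | urn 1] = (12+2+9+5)/4 = 7.
E[Z | urn 2] = (8+5+12+1)/4 = 13/2.
E[Z | urn 3] = (6+4+6)/3 = 16/3.
E[Z] = (1/3)·(7) + (1/3)·(13/2) + (1/3)·(16/3) = 113/18.

113/18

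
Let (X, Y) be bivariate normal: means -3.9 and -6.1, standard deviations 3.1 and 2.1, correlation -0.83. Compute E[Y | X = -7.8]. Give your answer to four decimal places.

E[Y | X=x] = μ_Y + ρ(σ_Y/σ_X)(x − μ_X) for jointly normal variables.
E[Y | X=-7.8] = -6.1 + (-0.83)·(2.1/3.1)·(-7.8 − (-3.9)) = -6.1 + (-0.56226)·(-3.9) = -3.9072.

-3.9072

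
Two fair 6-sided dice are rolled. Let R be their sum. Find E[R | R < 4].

8/3

P(R < 4) = 1/12.
Σ over the event: 2·1/36 + 3·1/18 = 2/9.
E[R | R < 4] = (2/9) / (1/12) = 8/3.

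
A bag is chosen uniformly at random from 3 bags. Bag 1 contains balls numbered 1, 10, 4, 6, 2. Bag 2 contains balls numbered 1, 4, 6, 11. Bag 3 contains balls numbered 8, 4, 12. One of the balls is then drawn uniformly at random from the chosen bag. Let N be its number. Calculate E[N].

E[N | bag 1] = (1+10+4+6+2)/5 = 23/5.
E[N | bag 2] = (1+4+6+11)/4 = 11/2.
E[N | bag 3] = (8+4+12)/3 = 8.
By the law of total expectation,
E[N] = (1/3)·(23/5) + (1/3)·(11/2) + (1/3)·(8) = 181/30.

181/30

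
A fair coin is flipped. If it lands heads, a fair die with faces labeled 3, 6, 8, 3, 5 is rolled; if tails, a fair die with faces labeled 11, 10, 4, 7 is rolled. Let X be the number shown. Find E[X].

E[X | heads] = (3+6+8+3+5)/5 = 5.
E[X | tails] = (11+10+4+7)/4 = 8.
E[X] = (1/2)·(5) + (1/2)·(8) = 13/2.

13/2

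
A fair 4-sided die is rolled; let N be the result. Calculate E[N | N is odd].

Given N is odd, N is equally likely to be any of {1, 3}.
E[N | N is odd] = (1 + 3) / 2 = 2.

2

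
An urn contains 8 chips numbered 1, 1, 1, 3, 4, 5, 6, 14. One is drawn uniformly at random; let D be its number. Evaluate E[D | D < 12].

3

P(D < 12) = 7/8.
Σ over the event: 1·3/8 + 3·1/8 + 4·1/8 + 5·1/8 + 6·1/8 = 21/8.
E[D | D < 12] = (21/8) / (7/8) = 3.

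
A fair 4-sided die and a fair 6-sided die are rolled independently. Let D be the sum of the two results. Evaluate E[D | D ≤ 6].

P(D ≤ 6) = 7/12.
Σ over the event: 2·1/24 + 3·1/12 + 4·1/8 + 5·1/6 + 6·1/6 = 8/3.
E[D | D ≤ 6] = (8/3) / (7/12) = 32/7.

32/7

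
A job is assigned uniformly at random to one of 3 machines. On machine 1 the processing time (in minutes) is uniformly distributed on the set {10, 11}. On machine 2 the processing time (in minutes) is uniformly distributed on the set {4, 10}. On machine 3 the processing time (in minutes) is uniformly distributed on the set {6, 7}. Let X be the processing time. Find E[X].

8

E[X | machine 1] = (10+11)/2 = 21/2.
E[X | machine 2] = (4+10)/2 = 7.
E[X | machine 3] = (6+7)/2 = 13/2.
By the law of total expectation,
E[X] = (1/3)·(21/2) + (1/3)·(7) + (1/3)·(13/2) = 8.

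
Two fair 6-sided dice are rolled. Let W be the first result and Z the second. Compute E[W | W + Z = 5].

Outcomes with W + Z = 5: (1,4), (2,3), (3,2), (4,1), each with probability 1/36.
E[W | W + Z = 5] = (1 + 2 + 3 + 4) / 4 = 5/2.

5/2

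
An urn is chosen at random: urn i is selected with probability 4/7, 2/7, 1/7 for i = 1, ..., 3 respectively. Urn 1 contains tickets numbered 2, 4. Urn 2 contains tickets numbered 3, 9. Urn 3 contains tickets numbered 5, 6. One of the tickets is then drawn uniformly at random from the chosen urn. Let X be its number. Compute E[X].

E[X | urn 1] = (2+4)/2 = 3.
E[X | urn 2] = (3+9)/2 = 6.
E[X | urn 3] = (5+6)/2 = 11/2.
By the law of total expectation,
E[X] = (4/7)·(3) + (2/7)·(6) + (1/7)·(11/2) = 59/14.

59/14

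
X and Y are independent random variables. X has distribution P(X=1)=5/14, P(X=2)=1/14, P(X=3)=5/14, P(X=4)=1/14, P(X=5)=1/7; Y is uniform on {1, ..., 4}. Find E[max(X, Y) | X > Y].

42/11

P(X > Y) = 11/28.
Summing max(X,Y)·P(x,y) over outcomes with X > Y gives 3/2.
E[max(X, Y) | X > Y] = (3/2) / (11/28) = 42/11.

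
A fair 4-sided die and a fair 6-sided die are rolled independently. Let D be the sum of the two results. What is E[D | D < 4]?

P(D < 4) = 1/8.
Σ over the event: 2·1/24 + 3·1/12 = 1/3.
E[D | D < 4] = (1/3) / (1/8) = 8/3.

8/3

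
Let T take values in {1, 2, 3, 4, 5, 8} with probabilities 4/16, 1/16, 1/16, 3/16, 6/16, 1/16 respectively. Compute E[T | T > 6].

8

P(T > 6) = 1/16.
Σ over the event: 8·1/16 = 1/2.
E[T | T > 6] = (1/2) / (1/16) = 8.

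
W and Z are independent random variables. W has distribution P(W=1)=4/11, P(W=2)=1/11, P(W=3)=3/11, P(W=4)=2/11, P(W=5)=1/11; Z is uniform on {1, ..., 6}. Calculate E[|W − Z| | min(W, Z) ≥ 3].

5/4

P(min(W, Z) ≥ 3) = 4/11.
Summing |W−Z|·P(x,y) over outcomes with min(W, Z) ≥ 3 gives 5/11.
E[|W − Z| | min(W, Z) ≥ 3] = (5/11) / (4/11) = 5/4.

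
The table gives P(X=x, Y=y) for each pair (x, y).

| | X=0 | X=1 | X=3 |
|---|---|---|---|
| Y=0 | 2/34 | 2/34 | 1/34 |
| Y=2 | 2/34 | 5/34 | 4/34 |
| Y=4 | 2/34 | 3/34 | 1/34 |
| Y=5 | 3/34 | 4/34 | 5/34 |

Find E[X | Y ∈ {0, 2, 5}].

41/28

P(Y ∈ {0, 2, 5}) = 14/17.
Summing X·P(X=x,Y=y) over the conditioning event gives 41/34.
E[X | Y ∈ {0, 2, 5}] = (41/34) / (14/17) = 41/28.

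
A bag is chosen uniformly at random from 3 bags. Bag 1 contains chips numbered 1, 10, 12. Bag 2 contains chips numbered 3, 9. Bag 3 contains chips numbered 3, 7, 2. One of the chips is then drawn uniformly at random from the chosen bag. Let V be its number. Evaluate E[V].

E[V | bag 1] = (1+10+12)/3 = 23/3.
E[V | bag 2] = (3+9)/2 = 6.
E[V | bag 3] = (3+7+2)/3 = 4.
By the law of total expectation,
E[V] = (1/3)·(23/3) + (1/3)·(6) + (1/3)·(4) = 53/9.

53/9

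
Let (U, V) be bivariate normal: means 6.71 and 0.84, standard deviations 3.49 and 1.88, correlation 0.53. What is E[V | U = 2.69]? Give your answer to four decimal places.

For a bivariate normal, E[V | U=x] = μ_V + ρ·(σ_V/σ_U)·(x − μ_U).
E[V | U=2.69] = 0.84 + (0.53)·(1.88/3.49)·(2.69 − (6.71)) = 0.84 + (0.2855)·(-4.02) = -0.3077.

-0.3077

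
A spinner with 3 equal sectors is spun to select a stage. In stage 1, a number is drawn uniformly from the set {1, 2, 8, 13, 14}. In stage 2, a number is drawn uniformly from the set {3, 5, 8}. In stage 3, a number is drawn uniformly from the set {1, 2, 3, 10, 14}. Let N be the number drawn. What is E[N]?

E[N | stage 1] = (1+2+8+13+14)/5 = 38/5.
E[N | stage 2] = (3+5+8)/3 = 16/3.
E[N | stage 3] = (1+2+3+10+14)/5 = 6.
By the law of total expectation,
E[N] = (1/3)·(38/5) + (1/3)·(16/3) + (1/3)·(6) = 284/45.

284/45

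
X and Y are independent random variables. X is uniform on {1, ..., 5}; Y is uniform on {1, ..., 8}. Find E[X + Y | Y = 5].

8

Outcomes with Y = 5: (1,5), (2,5), (3,5), (4,5), (5,5), each with probability 1/40.
E[X + Y | Y = 5] = (6 + 7 + 8 + 9 + 10) / 5 = 8.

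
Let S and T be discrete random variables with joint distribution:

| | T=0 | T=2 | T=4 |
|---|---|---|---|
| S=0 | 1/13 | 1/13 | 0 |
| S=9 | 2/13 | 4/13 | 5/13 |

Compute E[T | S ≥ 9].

P(S ≥ 9) = 11/13.
Summing T·P(S=x,T=y) over the conditioning event gives 28/13.
E[T | S ≥ 9] = (28/13) / (11/13) = 28/11.

28/11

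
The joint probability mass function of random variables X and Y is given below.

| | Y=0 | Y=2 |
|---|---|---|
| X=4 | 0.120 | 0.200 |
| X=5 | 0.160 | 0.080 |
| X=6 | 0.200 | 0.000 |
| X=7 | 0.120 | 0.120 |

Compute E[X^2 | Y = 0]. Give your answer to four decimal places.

31.6667

P(Y = 0) = 0.600.
Summing X^2·P(X=x,Y=y) over the conditioning event gives 19.000.
E[X^2 | Y = 0] = (19.000) / (0.600) = 31.6667.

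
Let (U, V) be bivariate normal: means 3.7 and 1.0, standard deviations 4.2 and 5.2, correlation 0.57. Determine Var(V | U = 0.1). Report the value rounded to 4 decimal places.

18.2547

Var(V | U=x) = (1 − ρ²)·σ_V².
Var(V | U=0.1) = (5.2)²·(1 − (0.57)²) = 27.04·0.6751 = 18.2547.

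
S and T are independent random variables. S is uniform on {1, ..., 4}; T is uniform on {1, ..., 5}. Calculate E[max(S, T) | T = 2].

11/4

Outcomes with T = 2: (1,2), (2,2), (3,2), (4,2), each with probability 1/20.
E[max(S, T) | T = 2] = (2 + 2 + 3 + 4) / 4 = 11/4.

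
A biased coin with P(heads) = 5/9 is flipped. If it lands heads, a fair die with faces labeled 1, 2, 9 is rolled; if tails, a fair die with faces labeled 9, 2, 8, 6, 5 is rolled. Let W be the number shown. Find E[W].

44/9

E[W | heads] = (1+2+9)/3 = 4.
E[W | tails] = (9+2+8+6+5)/5 = 6.
E[W] = (5/9)·(4) + (4/9)·(6) = 44/9.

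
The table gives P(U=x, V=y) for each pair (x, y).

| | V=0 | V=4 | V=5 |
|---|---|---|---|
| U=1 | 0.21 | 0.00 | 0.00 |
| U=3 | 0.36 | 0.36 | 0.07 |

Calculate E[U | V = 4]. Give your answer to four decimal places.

3.0000

P(V = 4) = 0.36.
Σ U·P over the event = 3·(0.36) = 1.08.
E[U | V = 4] = (1.08) / (0.36) = 3.0000.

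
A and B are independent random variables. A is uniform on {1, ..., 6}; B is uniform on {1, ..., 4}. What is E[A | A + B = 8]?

5

Outcomes with A + B = 8: (4,4), (5,3), (6,2), each with probability 1/24.
E[A | A + B = 8] = (4 + 5 + 6) / 3 = 5.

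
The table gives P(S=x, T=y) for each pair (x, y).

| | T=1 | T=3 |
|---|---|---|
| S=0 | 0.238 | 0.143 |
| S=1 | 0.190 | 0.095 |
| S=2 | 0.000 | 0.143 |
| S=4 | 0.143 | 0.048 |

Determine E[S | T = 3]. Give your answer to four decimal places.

1.3357

P(T = 3) = 0.429.
Summing S·P(S=x,T=y) over the conditioning event gives 0.573.
E[S | T = 3] = (0.573) / (0.429) = 1.3357.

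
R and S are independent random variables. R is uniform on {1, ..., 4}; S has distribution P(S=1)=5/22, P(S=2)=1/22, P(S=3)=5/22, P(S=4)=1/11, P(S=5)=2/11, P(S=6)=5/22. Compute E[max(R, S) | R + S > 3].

31/7

P(R + S > 3) = 7/8.
Summing max(R,S)·P(x,y) over outcomes with R + S > 3 gives 31/8.
E[max(R, S) | R + S > 3] = (31/8) / (7/8) = 31/7.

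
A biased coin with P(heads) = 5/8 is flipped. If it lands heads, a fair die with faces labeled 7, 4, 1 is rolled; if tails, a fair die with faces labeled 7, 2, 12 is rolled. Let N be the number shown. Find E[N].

41/8

E[N | heads] = (7+4+1)/3 = 4.
E[N | tails] = (7+2+12)/3 = 7.
E[N] = (5/8)·(4) + (3/8)·(7) = 41/8.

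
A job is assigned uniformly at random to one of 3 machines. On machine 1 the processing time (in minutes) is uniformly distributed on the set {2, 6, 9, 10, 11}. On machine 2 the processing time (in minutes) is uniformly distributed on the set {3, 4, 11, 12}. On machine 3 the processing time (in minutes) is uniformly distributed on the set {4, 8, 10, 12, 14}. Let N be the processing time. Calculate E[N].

247/30

E[N | machine 1] = (2+6+9+10+11)/5 = 38/5.
E[N | machine 2] = (3+4+11+12)/4 = 15/2.
E[N | machine 3] = (4+8+10+12+14)/5 = 48/5.
E[N] = (1/3)·(38/5) + (1/3)·(15/2) + (1/3)·(48/5) = 247/30.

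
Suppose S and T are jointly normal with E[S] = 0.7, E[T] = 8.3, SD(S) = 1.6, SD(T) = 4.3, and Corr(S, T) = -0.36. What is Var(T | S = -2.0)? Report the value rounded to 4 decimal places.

16.0937

The conditional variance in a bivariate normal is σ_T²(1 − ρ²), independent of x.
Var(T | S=-2.0) = (4.3)²·(1 − (-0.36)²) = 18.49·0.8704 = 16.0937.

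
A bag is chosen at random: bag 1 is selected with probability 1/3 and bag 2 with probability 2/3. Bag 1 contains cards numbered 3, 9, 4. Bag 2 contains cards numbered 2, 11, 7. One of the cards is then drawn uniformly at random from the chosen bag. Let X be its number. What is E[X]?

E[X | bag 1] = (3+9+4)/3 = 16/3.
E[X | bag 2] = (2+11+7)/3 = 20/3.
By the law of total expectation,
E[X] = (1/3)·(16/3) + (2/3)·(20/3) = 56/9.

56/9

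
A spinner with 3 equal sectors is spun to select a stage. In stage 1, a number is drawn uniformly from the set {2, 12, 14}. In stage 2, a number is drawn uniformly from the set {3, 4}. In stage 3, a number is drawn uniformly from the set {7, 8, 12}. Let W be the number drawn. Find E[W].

E[W | stage 1] = (2+12+14)/3 = 28/3.
E[W | stage 2] = (3+4)/2 = 7/2.
E[W | stage 3] = (7+8+12)/3 = 9.
By the law of total expectation,
E[W] = (1/3)·(28/3) + (1/3)·(7/2) + (1/3)·(9) = 131/18.

131/18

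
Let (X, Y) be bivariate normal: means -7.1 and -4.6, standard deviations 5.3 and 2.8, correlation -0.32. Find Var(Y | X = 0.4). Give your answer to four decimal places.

7.0372

Var(Y | X=x) = (1 − ρ²)·σ_Y².
Var(Y | X=0.4) = (2.8)²·(1 − (-0.32)²) = 7.84·0.8976 = 7.0372.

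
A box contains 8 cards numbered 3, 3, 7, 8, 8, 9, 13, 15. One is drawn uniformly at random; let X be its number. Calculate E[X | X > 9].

14

P(X > 9) = 1/4.
Σ over the event: 13·1/8 + 15·1/8 = 7/2.
E[X | X > 9] = (7/2) / (1/4) = 14.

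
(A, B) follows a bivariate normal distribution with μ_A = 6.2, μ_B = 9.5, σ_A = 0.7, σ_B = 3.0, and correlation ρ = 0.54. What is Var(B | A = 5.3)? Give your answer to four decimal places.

6.3756

The conditional variance in a bivariate normal is σ_B²(1 − ρ²), independent of x.
Var(B | A=5.3) = (3.0)²·(1 − (0.54)²) = 9·0.7084 = 6.3756.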